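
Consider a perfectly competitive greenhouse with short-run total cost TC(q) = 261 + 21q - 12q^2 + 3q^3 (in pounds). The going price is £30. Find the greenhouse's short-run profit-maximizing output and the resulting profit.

AVC = 21 - 12q + 3q^2; min AVC = £9 at q = 2. Since P = £30 ≥ min AVC, the firm produces.
MC = 21 - 24q + 9q^2. Setting P = MC and taking the root on the rising branch gives q* = 3.
TR = 30·3 = 90. TC = 261 + 36 = 297. Profit = 90 − 297 = -£207.
By producing, the firm covers all variable cost plus £54 of fixed cost; shutting down would lose the full £261.

Profit = -£207 at q = 3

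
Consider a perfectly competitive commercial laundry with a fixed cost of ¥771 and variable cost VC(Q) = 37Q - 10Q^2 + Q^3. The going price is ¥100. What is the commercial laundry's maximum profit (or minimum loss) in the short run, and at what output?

Profit = -¥123 at Q = 9

AVC = 37 - 10Q + Q^2; min AVC = ¥12 at Q = 5. Since P = ¥100 ≥ min AVC, the firm produces.
With MC = 37 - 20Q + 3Q^2, P = MC on the upward-sloping part at Q* = 9.
TR = 100·9 = 900. TC = 771 + 252 = 1023. Profit = 900 − 1023 = -¥123.
By producing, the firm covers all variable cost plus ¥648 of fixed cost; shutting down would lose the full ¥771.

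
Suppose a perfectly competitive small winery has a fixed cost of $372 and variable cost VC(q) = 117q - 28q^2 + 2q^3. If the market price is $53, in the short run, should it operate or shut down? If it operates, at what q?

Produce at q = 8

From TC, MC = TC'(q) = 117 - 56q + 6q^2 and AVC = VC/q = 117 - 28q + 2q^2.
AVC is minimized where dAVC/dq = -28 + 4q = 0, at q = 7; min AVC = 117 - 28·7 + 2·7^2 = $19.
P = $53 exceeds min AVC = $19, so the firm stays open.
Set P = MC: 53 = 117 - 56q + 6q^2 → 64 - 56q + 6q^2 = 0. The roots are q = 4/3 and q = 8; the profit-maximizing output is on the rising part of MC, so q* = 8.
Check: AVC at q = 8 is $21 ≤ P, so revenue covers variable cost.
Profit = P·q − TC = 53·8 − 540 = -$116, a loss, but smaller than the $372 fixed cost the firm would lose by shutting down.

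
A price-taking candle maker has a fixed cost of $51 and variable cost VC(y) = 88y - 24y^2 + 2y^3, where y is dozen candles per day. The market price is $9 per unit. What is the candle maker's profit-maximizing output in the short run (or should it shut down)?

Variable cost is VC = 88y - 24y^2 + 2y^3, so AVC = VC/y = 88 - 24y + 2y^2 and MC = dTC/dy = 88 - 48y + 6y^2.
AVC hits its minimum where MC = AVC, at y = 6, giving min AVC = 88 - 24·6 + 2·6^2 = $16.
Since P = $9 < min AVC = $16, price fails to cover variable cost at any output.
Best response: produce nothing and absorb the $51 fixed cost.

Shut down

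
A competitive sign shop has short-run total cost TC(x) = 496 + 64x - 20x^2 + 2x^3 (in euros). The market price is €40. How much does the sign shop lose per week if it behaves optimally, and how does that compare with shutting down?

Profit = -€352 at x = 6

AVC = 64 - 20x + 2x^2 has its minimum €14 at x = 5; price €40 clears that bar, so the firm operates.
With MC = 64 - 40x + 6x^2, P = MC on the upward-sloping part at x* = 6.
TR = 40·6 = 240. TC = 496 + 96 = 592. Profit = 240 − 592 = -€352.
By producing, the firm covers all variable cost plus €144 of fixed cost; shutting down would lose the full €496.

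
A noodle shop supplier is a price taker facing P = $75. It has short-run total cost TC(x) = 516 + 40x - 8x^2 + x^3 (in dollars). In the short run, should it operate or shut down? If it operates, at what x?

Produce at x = 7

From TC, MC = TC'(x) = 40 - 16x + 3x^2 and AVC = VC/x = 40 - 8x + x^2.
The AVC parabola has its vertex at x = 8/2 = 4, where AVC = 40 - 8·4 + 4^2 = $24.
Since P = $75 ≥ min AVC = $24, price covers variable cost and the firm should produce.
P = MC gives -35 - 16x + 3x^2 = 0, with roots -5/3 and 7. Take the larger (rising MC): x* = 7.
Check: AVC at x = 7 is $33 ≤ P, so revenue covers variable cost.
Profit = P·x − TC = 75·7 − 747 = -$222, a loss, but smaller than the $516 fixed cost the firm would lose by shutting down.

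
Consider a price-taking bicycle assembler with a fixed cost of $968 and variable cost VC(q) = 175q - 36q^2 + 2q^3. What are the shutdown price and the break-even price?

Shutdown price = $13; break-even price = $109

Shutdown price = min AVC. AVC = 175 - 36q + 2q^2, with vertex at q = 9 and minimum $13.
ATC = 968/q + 175 - 36q + 2q^2. Setting dATC/dq = −968/q^2 − 36 + 4q = 0 gives q = 11 (since 4·11^3 − 36·11^2 = 968).
min ATC = 968/11 + 175 − 36·11 + 2·11^2 = $109. That is the break-even price.
For $13 ≤ P < $109 the firm produces at a loss; below $13 it shuts down.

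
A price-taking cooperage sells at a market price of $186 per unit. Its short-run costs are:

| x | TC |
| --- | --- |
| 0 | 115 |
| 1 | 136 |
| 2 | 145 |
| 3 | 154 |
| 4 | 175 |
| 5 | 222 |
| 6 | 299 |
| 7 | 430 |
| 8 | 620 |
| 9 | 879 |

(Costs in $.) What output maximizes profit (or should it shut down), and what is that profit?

Compute π = P·x − TC at each output: x=0: -115; x=1: 50; x=2: 227; x=3: 404; x=4: 569; x=5: 708; x=6: 817; x=7: 872; x=8: 868; x=9: 795.
Profit is maximized at x = 7. AVC there is 315/7 = $45 ≤ P, so producing beats shutting down (which would give -$115).

x = 7; profit = $872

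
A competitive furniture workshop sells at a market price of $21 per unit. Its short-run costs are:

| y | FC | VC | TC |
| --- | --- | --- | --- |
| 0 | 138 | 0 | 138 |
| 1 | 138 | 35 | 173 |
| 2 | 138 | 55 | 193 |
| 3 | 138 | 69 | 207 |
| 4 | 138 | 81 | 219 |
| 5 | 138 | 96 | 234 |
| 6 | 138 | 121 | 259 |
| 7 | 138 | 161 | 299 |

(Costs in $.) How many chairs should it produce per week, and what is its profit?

y = 5; profit = -$129

Compute π = P·y − TC at each output: y=0: -138; y=1: -152; y=2: -151; y=3: -144; y=4: -135; y=5: -129; y=6: -133; y=7: -152.
Profit is maximized at y = 5. AVC there is 96/5 = $19.20 ≤ P, so producing beats shutting down (which would give -$138).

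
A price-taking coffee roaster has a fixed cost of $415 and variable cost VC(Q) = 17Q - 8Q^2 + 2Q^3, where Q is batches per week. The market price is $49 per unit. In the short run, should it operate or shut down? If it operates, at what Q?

Variable cost is VC = 17Q - 8Q^2 + 2Q^3, so AVC = VC/Q = 17 - 8Q + 2Q^2 and MC = dTC/dQ = 17 - 16Q + 6Q^2.
The AVC parabola has its vertex at Q = 8/4 = 2, where AVC = 17 - 8·2 + 2·2^2 = $9.
Because $49 ≥ $9, revenue can cover variable cost; the firm operates.
P = MC gives -32 - 16Q + 6Q^2 = 0, with roots -4/3 and 4. Take the larger (rising MC): Q* = 4.
Check: AVC at Q = 4 is $17 ≤ P, so revenue covers variable cost.
Profit = P·Q − TC = 49·4 − 483 = -$287, a loss, but smaller than the $415 fixed cost the firm would lose by shutting down.

Produce at Q = 4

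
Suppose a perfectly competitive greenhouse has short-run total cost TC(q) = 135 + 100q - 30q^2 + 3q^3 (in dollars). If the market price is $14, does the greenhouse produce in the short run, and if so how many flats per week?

From TC, MC = TC'(q) = 100 - 60q + 9q^2 and AVC = VC/q = 100 - 30q + 3q^2.
AVC hits its minimum where MC = AVC, at q = 5, giving min AVC = 100 - 30·5 + 3·5^2 = $25.
P = $14 lies below min AVC = $25; no output level covers variable cost.
The firm minimizes its loss by shutting down and losing only its fixed cost of $135.

Shut down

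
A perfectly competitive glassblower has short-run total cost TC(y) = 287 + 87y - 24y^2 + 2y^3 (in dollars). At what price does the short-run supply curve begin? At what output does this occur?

$15 per unit, at y = 6

The shutdown price is the minimum of AVC. VC = 87y - 24y^2 + 2y^3, so AVC = 87 - 24y + 2y^2.
At the minimum of AVC, MC = AVC. MC = 87 - 48y + 6y^2; setting MC = AVC gives 4y^2 - 24y = 0, so y = 6. min AVC = 15.
The firm shuts down for any P below $15.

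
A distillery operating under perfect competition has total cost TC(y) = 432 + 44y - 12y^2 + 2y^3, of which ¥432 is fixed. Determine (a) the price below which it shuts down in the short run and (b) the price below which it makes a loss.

AVC = 44 - 12y + 2y^2; minimized at y = 3, giving min AVC = ¥26. That is the shutdown price.
ATC = 432/y + 44 - 12y + 2y^2. Setting dATC/dy = −432/y^2 − 12 + 4y = 0 gives y = 6 (since 4·6^3 − 12·6^2 = 432).
min ATC = 432/6 + 44 − 12·6 + 2·6^2 = ¥116. That is the break-even price.
For ¥26 ≤ P < ¥116 the firm produces at a loss; below ¥26 it shuts down.

Shutdown price = ¥26; break-even price = ¥116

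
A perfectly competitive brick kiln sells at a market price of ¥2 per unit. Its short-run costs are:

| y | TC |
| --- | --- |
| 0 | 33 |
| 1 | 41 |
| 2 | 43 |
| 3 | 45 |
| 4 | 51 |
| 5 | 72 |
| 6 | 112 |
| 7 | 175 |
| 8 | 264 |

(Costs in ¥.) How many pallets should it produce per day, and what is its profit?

Profit at each row (π = 2y − TC): y=0: -33; y=1: -39; y=2: -39; y=3: -39; y=4: -43; y=5: -62; y=6: -100; y=7: -161; y=8: -248.
Profit is highest at y = 0. Equivalently, the lowest AVC in the table is 12/3 ≈ ¥4 at y = 3, and P = ¥2 falls below it — price never covers variable cost, so the firm shuts down and loses only its fixed cost.

y = 0 (shut down); profit = -¥33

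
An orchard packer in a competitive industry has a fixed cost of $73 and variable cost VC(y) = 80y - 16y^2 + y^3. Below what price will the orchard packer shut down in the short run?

Short-run supply begins at min AVC. From VC = 80y - 16y^2 + y^3, AVC = 80 - 16y + y^2.
At the minimum of AVC, MC = AVC. MC = 80 - 32y + 3y^2; setting MC = AVC gives 2y^2 - 16y = 0, so y = 8. min AVC = 16.
The firm shuts down for any P below $16.

$16 per unit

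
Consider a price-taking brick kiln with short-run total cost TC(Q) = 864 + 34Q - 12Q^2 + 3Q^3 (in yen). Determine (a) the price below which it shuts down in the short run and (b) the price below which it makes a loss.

Shutdown price = ¥22; break-even price = ¥214

AVC = 34 - 12Q + 3Q^2; minimized at Q = 2, giving min AVC = ¥22. That is the shutdown price.
ATC = 864/Q + 34 - 12Q + 3Q^2. Setting dATC/dQ = −864/Q^2 − 12 + 6Q = 0 gives Q = 6 (since 6·6^3 − 12·6^2 = 864).
min ATC = 864/6 + 34 − 12·6 + 3·6^2 = ¥214. That is the break-even price.
Between these two prices the firm operates at a loss; above ¥214 it earns a profit.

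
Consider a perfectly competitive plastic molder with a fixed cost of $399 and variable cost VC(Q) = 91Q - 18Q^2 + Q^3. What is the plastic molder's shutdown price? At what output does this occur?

Short-run supply begins at min AVC. From VC = 91Q - 18Q^2 + Q^3, AVC = 91 - 18Q + Q^2.
dAVC/dQ = -18 + 2Q = 0 gives Q = 9. min AVC = 91 - 18·9 + 9^2 = 10.
For P < $10 the firm produces nothing.

$10 per unit, at Q = 9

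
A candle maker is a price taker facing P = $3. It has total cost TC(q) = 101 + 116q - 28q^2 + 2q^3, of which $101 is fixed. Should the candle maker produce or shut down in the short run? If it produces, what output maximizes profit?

Variable cost is VC = 116q - 28q^2 + 2q^3, so AVC = VC/q = 116 - 28q + 2q^2 and MC = dTC/dq = 116 - 56q + 6q^2.
AVC is minimized where dAVC/dq = -28 + 4q = 0, at q = 7; min AVC = 116 - 28·7 + 2·7^2 = $18.
Since P = $3 < min AVC = $18, price fails to cover variable cost at any output.
Best response: produce nothing and absorb the $101 fixed cost.

Shut down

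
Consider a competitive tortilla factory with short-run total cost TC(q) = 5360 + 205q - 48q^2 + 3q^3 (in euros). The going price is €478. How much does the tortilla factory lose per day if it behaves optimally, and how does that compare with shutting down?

AVC = 205 - 48q + 3q^2; min AVC = €13 at q = 8. Since P = €478 ≥ min AVC, the firm produces.
With MC = 205 - 96q + 9q^2, P = MC on the upward-sloping part at q* = 13.
TR = 478·13 = 6214. TC = 5360 + 1144 = 6504. Profit = 6214 − 6504 = -€290.
By producing, the firm covers all variable cost plus €5070 of fixed cost; shutting down would lose the full €5360.

Profit = -€290 at q = 13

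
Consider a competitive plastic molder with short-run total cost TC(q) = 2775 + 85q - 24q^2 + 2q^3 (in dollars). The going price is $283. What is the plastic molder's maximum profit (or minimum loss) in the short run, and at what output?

AVC = 85 - 24q + 2q^2; min AVC = $13 at q = 6. Since P = $283 ≥ min AVC, the firm produces.
MC = 85 - 48q + 6q^2. Setting P = MC and taking the root on the rising branch gives q* = 11.
TR = 283·11 = 3113. TC = 2775 + 693 = 3468. Profit = 3113 − 3468 = -$355.
That loss of $355 beats the $2775 the firm would lose by shutting down; producing recovers $2420 of fixed cost.

Profit = -$355 at q = 11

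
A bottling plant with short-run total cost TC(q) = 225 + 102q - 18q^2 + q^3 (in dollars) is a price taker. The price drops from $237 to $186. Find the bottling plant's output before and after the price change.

MC = 102 - 36q + 3q^2; the shutdown threshold is min AVC = $21 (at q = 9).
With P = $237 above the shutdown price, P = MC gives q = 15.
At P = $186 ≥ min AVC, set P = MC: q = 14. The firm stays open but cuts output.

Output falls from 15 to 14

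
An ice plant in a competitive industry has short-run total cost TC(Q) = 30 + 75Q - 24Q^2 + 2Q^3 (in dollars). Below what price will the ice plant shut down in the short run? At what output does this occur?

The firm shuts down when price falls below the minimum of average variable cost. AVC = VC/Q = 75 - 24Q + 2Q^2.
dAVC/dQ = -24 + 4Q = 0 gives Q = 6. min AVC = 75 - 24·6 + 2·6^2 = 3.
So the shutdown price is $3.

$3 per unit, at Q = 6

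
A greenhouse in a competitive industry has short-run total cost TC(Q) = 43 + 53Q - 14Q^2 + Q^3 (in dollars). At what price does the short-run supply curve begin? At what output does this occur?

The firm shuts down when price falls below the minimum of average variable cost. AVC = VC/Q = 53 - 14Q + Q^2.
dAVC/dQ = -14 + 2Q = 0 gives Q = 7. min AVC = 53 - 14·7 + 7^2 = 4.
So the shutdown price is $4.

$4 per unit, at Q = 7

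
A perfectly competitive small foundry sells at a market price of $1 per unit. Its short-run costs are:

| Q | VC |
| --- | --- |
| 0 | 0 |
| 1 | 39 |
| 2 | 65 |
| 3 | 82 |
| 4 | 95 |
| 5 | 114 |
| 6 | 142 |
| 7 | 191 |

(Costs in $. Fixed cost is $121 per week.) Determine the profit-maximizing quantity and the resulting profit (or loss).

Tabulate TR − TC: Q=0: -121; Q=1: -159; Q=2: -184; Q=3: -200; Q=4: -212; Q=5: -230; Q=6: -257; Q=7: -305.
Profit is highest at Q = 0. Equivalently, the lowest AVC in the table is 114/5 ≈ $22.80 at Q = 5, and P = $1 falls below it — price never covers variable cost, so the firm shuts down and loses only its fixed cost.

Q = 0 (shut down); profit = -$121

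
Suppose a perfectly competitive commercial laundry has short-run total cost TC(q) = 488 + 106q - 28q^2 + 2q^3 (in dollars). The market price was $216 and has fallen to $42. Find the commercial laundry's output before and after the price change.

AVC = 106 - 28q + 2q^2, minimized at q = 7 where min AVC = $8. MC = 106 - 56q + 6q^2.
With P = $216 above the shutdown price, P = MC gives q = 11.
At P = $42 ≥ min AVC, set P = MC: q = 8. The firm stays open but cuts output.

Output falls from 11 to 8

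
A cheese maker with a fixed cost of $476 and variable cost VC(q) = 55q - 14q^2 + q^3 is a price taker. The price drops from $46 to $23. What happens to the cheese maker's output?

Output falls from 9 to 8

AVC = 55 - 14q + q^2, minimized at q = 7 where min AVC = $6. MC = 55 - 28q + 3q^2.
With P = $46 above the shutdown price, P = MC gives q = 9.
At P = $23 ≥ min AVC, set P = MC: q = 8. The firm stays open but cuts output.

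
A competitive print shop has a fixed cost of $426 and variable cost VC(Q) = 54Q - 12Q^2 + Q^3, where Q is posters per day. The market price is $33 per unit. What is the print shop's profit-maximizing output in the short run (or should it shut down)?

From TC, MC = TC'(Q) = 54 - 24Q + 3Q^2 and AVC = VC/Q = 54 - 12Q + Q^2.
The AVC parabola has its vertex at Q = 12/2 = 6, where AVC = 54 - 12·6 + 6^2 = $18.
P = $33 exceeds min AVC = $18, so the firm stays open.
Solving P = MC: 21 - 24Q + 3Q^2 = 0 ⇒ Q = 1 or 7. On the upward-sloping branch, Q* = 7.
Check: AVC at Q = 7 is $19 ≤ P, so revenue covers variable cost.
Profit = P·Q − TC = 33·7 − 559 = -$328, a loss, but smaller than the $426 fixed cost the firm would lose by shutting down.

Produce at Q = 7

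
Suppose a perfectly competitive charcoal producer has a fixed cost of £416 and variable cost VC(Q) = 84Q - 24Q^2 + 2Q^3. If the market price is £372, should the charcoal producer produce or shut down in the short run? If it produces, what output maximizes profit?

Strip out fixed cost: VC = 84Q - 24Q^2 + 2Q^3. Then AVC = 84 - 24Q + 2Q^2 and MC = 84 - 48Q + 6Q^2.
AVC hits its minimum where MC = AVC, at Q = 6, giving min AVC = 84 - 24·6 + 2·6^2 = £12.
Because £372 ≥ £12, revenue can cover variable cost; the firm operates.
Set P = MC: 372 = 84 - 48Q + 6Q^2 → -288 - 48Q + 6Q^2 = 0. The roots are Q = -4 and Q = 12; the profit-maximizing output is on the rising part of MC, so Q* = 12.
Check: AVC at Q = 12 is £84 ≤ P, so revenue covers variable cost.
Profit = P·Q − TC = 372·12 − 1424 = £3040.

Produce at Q = 12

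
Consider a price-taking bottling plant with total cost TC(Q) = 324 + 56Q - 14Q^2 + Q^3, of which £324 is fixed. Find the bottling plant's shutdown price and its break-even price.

Shutdown price = £7; break-even price = £47

AVC = 56 - 14Q + Q^2; minimized at Q = 7, giving min AVC = £7. That is the shutdown price.
ATC = 324/Q + 56 - 14Q + Q^2. Setting dATC/dQ = −324/Q^2 − 14 + 2Q = 0 gives Q = 9 (since 2·9^3 − 14·9^2 = 324).
min ATC = 324/9 + 56 − 14·9 + 9^2 = £47. That is the break-even price.
Between these two prices the firm operates at a loss; above £47 it earns a profit.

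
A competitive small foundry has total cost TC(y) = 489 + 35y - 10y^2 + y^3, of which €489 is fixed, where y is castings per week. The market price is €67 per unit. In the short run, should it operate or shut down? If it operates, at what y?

Strip out fixed cost: VC = 35y - 10y^2 + y^3. Then AVC = 35 - 10y + y^2 and MC = 35 - 20y + 3y^2.
The AVC parabola has its vertex at y = 10/2 = 5, where AVC = 35 - 10·5 + 5^2 = €10.
P = €67 exceeds min AVC = €10, so the firm stays open.
Solving P = MC: -32 - 20y + 3y^2 = 0 ⇒ y = -4/3 or 8. On the upward-sloping branch, y* = 8.
Check: AVC at y = 8 is €19 ≤ P, so revenue covers variable cost.
Profit = P·y − TC = 67·8 − 641 = -€105, a loss, but smaller than the €489 fixed cost the firm would lose by shutting down.

Produce at y = 8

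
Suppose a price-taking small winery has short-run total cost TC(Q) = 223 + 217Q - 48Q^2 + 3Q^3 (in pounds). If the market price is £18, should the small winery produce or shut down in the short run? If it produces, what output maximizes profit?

Shut down

Strip out fixed cost: VC = 217Q - 48Q^2 + 3Q^3. Then AVC = 217 - 48Q + 3Q^2 and MC = 217 - 96Q + 9Q^2.
The AVC parabola has its vertex at Q = 48/6 = 8, where AVC = 217 - 48·8 + 3·8^2 = £25.
Since P = £18 < min AVC = £25, price fails to cover variable cost at any output.
The firm minimizes its loss by shutting down and losing only its fixed cost of £223.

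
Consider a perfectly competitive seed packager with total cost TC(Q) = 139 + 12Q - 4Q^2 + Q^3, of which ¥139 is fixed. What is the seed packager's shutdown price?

The shutdown price is the minimum of AVC. VC = 12Q - 4Q^2 + Q^3, so AVC = 12 - 4Q + Q^2.
At the minimum of AVC, MC = AVC. MC = 12 - 8Q + 3Q^2; setting MC = AVC gives 2Q^2 - 4Q = 0, so Q = 2. min AVC = 8.
The firm shuts down for any P below ¥8.

¥8 per unit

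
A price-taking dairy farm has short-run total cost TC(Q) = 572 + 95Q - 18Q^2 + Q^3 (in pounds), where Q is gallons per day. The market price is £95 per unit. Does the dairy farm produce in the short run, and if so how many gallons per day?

Produce at Q = 12

Strip out fixed cost: VC = 95Q - 18Q^2 + Q^3. Then AVC = 95 - 18Q + Q^2 and MC = 95 - 36Q + 3Q^2.
AVC hits its minimum where MC = AVC, at Q = 9, giving min AVC = 95 - 18·9 + 9^2 = £14.
Since P = £95 ≥ min AVC = £14, price covers variable cost and the firm should produce.
Solving P = MC: -36Q + 3Q^2 = 0 ⇒ Q = 0 or 12. On the upward-sloping branch, Q* = 12.
Check: AVC at Q = 12 is £23 ≤ P, so revenue covers variable cost.
Profit = P·Q − TC = 95·12 − 848 = £292.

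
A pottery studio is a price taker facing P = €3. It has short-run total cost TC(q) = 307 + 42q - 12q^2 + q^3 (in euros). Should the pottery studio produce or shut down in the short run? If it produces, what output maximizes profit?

From TC, MC = TC'(q) = 42 - 24q + 3q^2 and AVC = VC/q = 42 - 12q + q^2.
AVC is minimized where dAVC/dq = -12 + 2q = 0, at q = 6; min AVC = 42 - 12·6 + 6^2 = €6.
With P < min AVC (€3 < €6), every unit sold adds to the loss.
Best response: produce nothing and absorb the €307 fixed cost.

Shut down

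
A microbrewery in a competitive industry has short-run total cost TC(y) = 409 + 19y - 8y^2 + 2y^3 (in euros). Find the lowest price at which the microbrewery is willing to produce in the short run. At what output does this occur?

€11 per unit, at y = 2

The shutdown price is the minimum of AVC. VC = 19y - 8y^2 + 2y^3, so AVC = 19 - 8y + 2y^2.
dAVC/dy = -8 + 4y = 0 gives y = 2. min AVC = 19 - 8·2 + 2·2^2 = 11.
For P < €11 the firm produces nothing.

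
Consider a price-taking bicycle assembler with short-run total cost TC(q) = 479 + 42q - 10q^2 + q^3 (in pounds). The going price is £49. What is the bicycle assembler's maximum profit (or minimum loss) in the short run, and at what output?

Profit = -£283 at q = 7

AVC = 42 - 10q + q^2; min AVC = £17 at q = 5. Since P = £49 ≥ min AVC, the firm produces.
With MC = 42 - 20q + 3q^2, P = MC on the upward-sloping part at q* = 7.
TR = 49·7 = 343. TC = 479 + 147 = 626. Profit = 343 − 626 = -£283.
That loss of £283 beats the £479 the firm would lose by shutting down; producing recovers £196 of fixed cost.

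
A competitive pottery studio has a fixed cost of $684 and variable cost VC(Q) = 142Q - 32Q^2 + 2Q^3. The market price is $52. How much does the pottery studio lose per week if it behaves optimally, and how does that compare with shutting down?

Profit = -$360 at Q = 9

AVC = 142 - 32Q + 2Q^2; min AVC = $14 at Q = 8. Since P = $52 ≥ min AVC, the firm produces.
MC = 142 - 64Q + 6Q^2. Setting P = MC and taking the root on the rising branch gives Q* = 9.
TR = 52·9 = 468. TC = 684 + 144 = 828. Profit = 468 − 828 = -$360.
That loss of $360 beats the $684 the firm would lose by shutting down; producing recovers $324 of fixed cost.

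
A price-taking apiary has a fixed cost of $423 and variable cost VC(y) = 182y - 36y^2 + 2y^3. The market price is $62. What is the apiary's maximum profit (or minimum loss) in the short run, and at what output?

AVC = 182 - 36y + 2y^2 has its minimum $20 at y = 9; price $62 clears that bar, so the firm operates.
MC = 182 - 72y + 6y^2. Setting P = MC and taking the root on the rising branch gives y* = 10.
TR = 62·10 = 620. TC = 423 + 220 = 643. Profit = 620 − 643 = -$23.
That loss of $23 beats the $423 the firm would lose by shutting down; producing recovers $400 of fixed cost.

Profit = -$23 at y = 10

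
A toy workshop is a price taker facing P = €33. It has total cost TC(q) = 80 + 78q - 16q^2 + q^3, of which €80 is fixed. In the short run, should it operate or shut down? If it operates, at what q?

Variable cost is VC = 78q - 16q^2 + q^3, so AVC = VC/q = 78 - 16q + q^2 and MC = dTC/dq = 78 - 32q + 3q^2.
AVC hits its minimum where MC = AVC, at q = 8, giving min AVC = 78 - 16·8 + 8^2 = €14.
Since P = €33 ≥ min AVC = €14, price covers variable cost and the firm should produce.
Set P = MC: 33 = 78 - 32q + 3q^2 → 45 - 32q + 3q^2 = 0. The roots are q = 5/3 and q = 9; the profit-maximizing output is on the rising part of MC, so q* = 9.
Check: AVC at q = 9 is €15 ≤ P, so revenue covers variable cost.
Profit = P·q − TC = 33·9 − 215 = €82.

Produce at q = 9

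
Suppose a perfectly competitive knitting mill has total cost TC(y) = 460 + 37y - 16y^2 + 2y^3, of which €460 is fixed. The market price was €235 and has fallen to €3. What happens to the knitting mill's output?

Output falls from 9 to 0 (the firm shuts down)

AVC = 37 - 16y + 2y^2, minimized at y = 4 where min AVC = €5. MC = 37 - 32y + 6y^2.
With P = €235 above the shutdown price, P = MC gives y = 9.
At P = €3 < min AVC = €5, price no longer covers variable cost at any output, so the firm shuts down: y = 0.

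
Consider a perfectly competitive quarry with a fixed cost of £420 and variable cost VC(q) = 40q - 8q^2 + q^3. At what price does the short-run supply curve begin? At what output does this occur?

The shutdown price is the minimum of AVC. VC = 40q - 8q^2 + q^3, so AVC = 40 - 8q + q^2.
At the minimum of AVC, MC = AVC. MC = 40 - 16q + 3q^2; setting MC = AVC gives 2q^2 - 8q = 0, so q = 4. min AVC = 24.
So the shutdown price is £24.

£24 per unit, at q = 4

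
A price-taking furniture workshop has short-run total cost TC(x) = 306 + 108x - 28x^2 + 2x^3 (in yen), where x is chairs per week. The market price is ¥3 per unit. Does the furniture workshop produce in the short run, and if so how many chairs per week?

Strip out fixed cost: VC = 108x - 28x^2 + 2x^3. Then AVC = 108 - 28x + 2x^2 and MC = 108 - 56x + 6x^2.
AVC is minimized where dAVC/dx = -28 + 4x = 0, at x = 7; min AVC = 108 - 28·7 + 2·7^2 = ¥10.
With P < min AVC (¥3 < ¥10), every unit sold adds to the loss.
Best response: produce nothing and absorb the ¥306 fixed cost.

Shut down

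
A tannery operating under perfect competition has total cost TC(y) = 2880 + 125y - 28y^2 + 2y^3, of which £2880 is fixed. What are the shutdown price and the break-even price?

AVC = 125 - 28y + 2y^2; minimized at y = 7, giving min AVC = £27. That is the shutdown price.
ATC = 2880/y + 125 - 28y + 2y^2. Setting dATC/dy = −2880/y^2 − 28 + 4y = 0 gives y = 12 (since 4·12^3 − 28·12^2 = 2880).
min ATC = 2880/12 + 125 − 28·12 + 2·12^2 = £317. That is the break-even price.
Between these two prices the firm operates at a loss; above £317 it earns a profit.

Shutdown price = £27; break-even price = £317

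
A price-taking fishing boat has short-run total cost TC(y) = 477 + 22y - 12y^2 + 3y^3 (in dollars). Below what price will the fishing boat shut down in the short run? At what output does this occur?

The firm shuts down when price falls below the minimum of average variable cost. AVC = VC/y = 22 - 12y + 3y^2.
dAVC/dy = -12 + 6y = 0 gives y = 2. min AVC = 22 - 12·2 + 3·2^2 = 10.
So the shutdown price is $10.

$10 per unit, at y = 2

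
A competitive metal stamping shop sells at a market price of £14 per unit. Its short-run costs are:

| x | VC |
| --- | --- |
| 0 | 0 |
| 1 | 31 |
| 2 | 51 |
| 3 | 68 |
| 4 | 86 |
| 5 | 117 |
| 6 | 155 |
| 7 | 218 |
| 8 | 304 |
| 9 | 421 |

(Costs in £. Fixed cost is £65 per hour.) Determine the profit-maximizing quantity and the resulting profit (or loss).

x = 0 (shut down); profit = -£65

Tabulate TR − TC: x=0: -65; x=1: -82; x=2: -88; x=3: -91; x=4: -95; x=5: -112; x=6: -136; x=7: -185; x=8: -257; x=9: -360.
Profit is highest at x = 0. Equivalently, the lowest AVC in the table is 86/4 ≈ £21.50 at x = 4, and P = £14 falls below it — price never covers variable cost, so the firm shuts down and loses only its fixed cost.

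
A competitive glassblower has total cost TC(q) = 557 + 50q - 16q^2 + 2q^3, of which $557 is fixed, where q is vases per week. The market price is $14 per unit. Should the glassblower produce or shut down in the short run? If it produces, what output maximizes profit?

Strip out fixed cost: VC = 50q - 16q^2 + 2q^3. Then AVC = 50 - 16q + 2q^2 and MC = 50 - 32q + 6q^2.
AVC hits its minimum where MC = AVC, at q = 4, giving min AVC = 50 - 16·4 + 2·4^2 = $18.
Since P = $14 < min AVC = $18, price fails to cover variable cost at any output.
The firm minimizes its loss by shutting down and losing only its fixed cost of $557.

Shut down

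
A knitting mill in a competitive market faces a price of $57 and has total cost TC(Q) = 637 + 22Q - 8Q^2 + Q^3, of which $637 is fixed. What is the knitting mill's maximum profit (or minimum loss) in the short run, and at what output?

AVC = 22 - 8Q + Q^2 has its minimum $6 at Q = 4; price $57 clears that bar, so the firm operates.
MC = 22 - 16Q + 3Q^2. Setting P = MC and taking the root on the rising branch gives Q* = 7.
TR = 57·7 = 399. TC = 637 + 105 = 742. Profit = 399 − 742 = -$343.
By producing, the firm covers all variable cost plus $294 of fixed cost; shutting down would lose the full $637.

Profit = -$343 at Q = 7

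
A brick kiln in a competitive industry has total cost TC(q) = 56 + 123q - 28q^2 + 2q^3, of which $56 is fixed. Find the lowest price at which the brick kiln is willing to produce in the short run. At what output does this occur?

$25 per unit, at q = 7

The firm shuts down when price falls below the minimum of average variable cost. AVC = VC/q = 123 - 28q + 2q^2.
At the minimum of AVC, MC = AVC. MC = 123 - 56q + 6q^2; setting MC = AVC gives 4q^2 - 28q = 0, so q = 7. min AVC = 25.
So the shutdown price is $25.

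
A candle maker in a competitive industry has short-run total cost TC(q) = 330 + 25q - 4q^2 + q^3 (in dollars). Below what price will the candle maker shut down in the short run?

The firm shuts down when price falls below the minimum of average variable cost. AVC = VC/q = 25 - 4q + q^2.
dAVC/dq = -4 + 2q = 0 gives q = 2. min AVC = 25 - 4·2 + 2^2 = 21.
So the shutdown price is $21.

$21 per unit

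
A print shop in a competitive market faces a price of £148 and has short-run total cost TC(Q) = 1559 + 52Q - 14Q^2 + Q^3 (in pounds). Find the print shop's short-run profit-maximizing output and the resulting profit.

AVC = 52 - 14Q + Q^2 has its minimum £3 at Q = 7; price £148 clears that bar, so the firm operates.
With MC = 52 - 28Q + 3Q^2, P = MC on the upward-sloping part at Q* = 12.
TR = 148·12 = 1776. TC = 1559 + 336 = 1895. Profit = 1776 − 1895 = -£119.
Shutting down would mean losing the fixed cost of £1559, so operating at a loss of £119 is better by £1440.

Profit = -£119 at Q = 12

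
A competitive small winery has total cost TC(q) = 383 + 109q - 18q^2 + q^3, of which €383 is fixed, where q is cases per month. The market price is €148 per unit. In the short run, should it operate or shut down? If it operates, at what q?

Strip out fixed cost: VC = 109q - 18q^2 + q^3. Then AVC = 109 - 18q + q^2 and MC = 109 - 36q + 3q^2.
The AVC parabola has its vertex at q = 18/2 = 9, where AVC = 109 - 18·9 + 9^2 = €28.
Because €148 ≥ €28, revenue can cover variable cost; the firm operates.
Set P = MC: 148 = 109 - 36q + 3q^2 → -39 - 36q + 3q^2 = 0. The roots are q = -1 and q = 13; the profit-maximizing output is on the rising part of MC, so q* = 13.
Check: AVC at q = 13 is €44 ≤ P, so revenue covers variable cost.
Profit = P·q − TC = 148·13 − 955 = €969.

Produce at q = 13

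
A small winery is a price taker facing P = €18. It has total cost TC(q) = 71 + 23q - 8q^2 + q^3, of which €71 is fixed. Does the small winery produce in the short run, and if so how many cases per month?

Produce at q = 5

From TC, MC = TC'(q) = 23 - 16q + 3q^2 and AVC = VC/q = 23 - 8q + q^2.
AVC is minimized where dAVC/dq = -8 + 2q = 0, at q = 4; min AVC = 23 - 8·4 + 4^2 = €7.
Because €18 ≥ €7, revenue can cover variable cost; the firm operates.
Solving P = MC: 5 - 16q + 3q^2 = 0 ⇒ q = 1/3 or 5. On the upward-sloping branch, q* = 5.
Check: AVC at q = 5 is €8 ≤ P, so revenue covers variable cost.
Profit = P·q − TC = 18·5 − 111 = -€21, a loss, but smaller than the €71 fixed cost the firm would lose by shutting down.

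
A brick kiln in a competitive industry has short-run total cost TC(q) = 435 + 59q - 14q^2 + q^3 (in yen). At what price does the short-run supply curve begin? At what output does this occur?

The firm shuts down when price falls below the minimum of average variable cost. AVC = VC/q = 59 - 14q + q^2.
dAVC/dq = -14 + 2q = 0 gives q = 7. min AVC = 59 - 14·7 + 7^2 = 10.
The firm shuts down for any P below ¥10.

¥10 per unit, at q = 7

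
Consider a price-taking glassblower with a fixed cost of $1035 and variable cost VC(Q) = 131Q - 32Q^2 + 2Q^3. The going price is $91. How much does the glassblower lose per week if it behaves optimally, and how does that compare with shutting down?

Profit = -$235 at Q = 10

AVC = 131 - 32Q + 2Q^2; min AVC = $3 at Q = 8. Since P = $91 ≥ min AVC, the firm produces.
MC = 131 - 64Q + 6Q^2. Setting P = MC and taking the root on the rising branch gives Q* = 10.
TR = 91·10 = 910. TC = 1035 + 110 = 1145. Profit = 910 − 1145 = -$235.
Shutting down would mean losing the fixed cost of $1035, so operating at a loss of $235 is better by $800.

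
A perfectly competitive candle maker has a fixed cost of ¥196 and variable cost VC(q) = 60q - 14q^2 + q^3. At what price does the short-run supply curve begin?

Short-run supply begins at min AVC. From VC = 60q - 14q^2 + q^3, AVC = 60 - 14q + q^2.
dAVC/dq = -14 + 2q = 0 gives q = 7. min AVC = 60 - 14·7 + 7^2 = 11.
For P < ¥11 the firm produces nothing.

¥11 per unit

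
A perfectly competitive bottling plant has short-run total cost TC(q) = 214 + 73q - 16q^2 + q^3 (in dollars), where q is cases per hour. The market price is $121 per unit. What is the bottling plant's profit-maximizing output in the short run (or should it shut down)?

Variable cost is VC = 73q - 16q^2 + q^3, so AVC = VC/q = 73 - 16q + q^2 and MC = dTC/dq = 73 - 32q + 3q^2.
AVC is minimized where dAVC/dq = -16 + 2q = 0, at q = 8; min AVC = 73 - 16·8 + 8^2 = $9.
P = $121 exceeds min AVC = $9, so the firm stays open.
P = MC gives -48 - 32q + 3q^2 = 0, with roots -4/3 and 12. Take the larger (rising MC): q* = 12.
Check: AVC at q = 12 is $25 ≤ P, so revenue covers variable cost.
Profit = P·q − TC = 121·12 − 514 = $938.

Produce at q = 12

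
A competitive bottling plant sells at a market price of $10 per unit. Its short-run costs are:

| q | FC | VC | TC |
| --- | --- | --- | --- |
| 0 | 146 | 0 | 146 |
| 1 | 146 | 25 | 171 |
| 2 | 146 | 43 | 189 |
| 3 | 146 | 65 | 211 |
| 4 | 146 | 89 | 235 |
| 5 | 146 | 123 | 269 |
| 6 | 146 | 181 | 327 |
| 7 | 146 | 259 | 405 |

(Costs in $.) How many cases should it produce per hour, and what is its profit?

q = 0 (shut down); profit = -$146

Compute π = P·q − TC at each output: q=0: -146; q=1: -161; q=2: -169; q=3: -181; q=4: -195; q=5: -219; q=6: -267; q=7: -335.
Profit is highest at q = 0. Equivalently, the lowest AVC in the table is 43/2 ≈ $21.50 at q = 2, and P = $10 falls below it — price never covers variable cost, so the firm shuts down and loses only its fixed cost.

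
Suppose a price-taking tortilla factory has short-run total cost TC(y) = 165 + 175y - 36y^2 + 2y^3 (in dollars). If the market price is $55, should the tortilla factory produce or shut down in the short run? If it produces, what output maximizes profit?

Variable cost is VC = 175y - 36y^2 + 2y^3, so AVC = VC/y = 175 - 36y + 2y^2 and MC = dTC/dy = 175 - 72y + 6y^2.
AVC is minimized where dAVC/dy = -36 + 4y = 0, at y = 9; min AVC = 175 - 36·9 + 2·9^2 = $13.
P = $55 exceeds min AVC = $13, so the firm stays open.
Set P = MC: 55 = 175 - 72y + 6y^2 → 120 - 72y + 6y^2 = 0. The roots are y = 2 and y = 10; the profit-maximizing output is on the rising part of MC, so y* = 10.
Check: AVC at y = 10 is $15 ≤ P, so revenue covers variable cost.
Profit = P·y − TC = 55·10 − 315 = $235.

Produce at y = 10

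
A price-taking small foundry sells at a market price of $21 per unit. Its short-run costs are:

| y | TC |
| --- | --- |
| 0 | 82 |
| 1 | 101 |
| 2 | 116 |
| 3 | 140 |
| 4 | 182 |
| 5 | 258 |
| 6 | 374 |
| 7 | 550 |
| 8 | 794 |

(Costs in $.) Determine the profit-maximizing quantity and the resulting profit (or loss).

y = 2; profit = -$74

Profit at each row (π = 21y − TC): y=0: -82; y=1: -80; y=2: -74; y=3: -77; y=4: -98; y=5: -153; y=6: -248; y=7: -403; y=8: -626.
Profit is maximized at y = 2. AVC there is 34/2 = $17 ≤ P, so producing beats shutting down (which would give -$82).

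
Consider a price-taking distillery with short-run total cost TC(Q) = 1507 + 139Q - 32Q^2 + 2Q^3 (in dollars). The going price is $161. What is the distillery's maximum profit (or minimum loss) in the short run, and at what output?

Profit = -$55 at Q = 11

AVC = 139 - 32Q + 2Q^2; min AVC = $11 at Q = 8. Since P = $161 ≥ min AVC, the firm produces.
MC = 139 - 64Q + 6Q^2. Setting P = MC and taking the root on the rising branch gives Q* = 11.
TR = 161·11 = 1771. TC = 1507 + 319 = 1826. Profit = 1771 − 1826 = -$55.
By producing, the firm covers all variable cost plus $1452 of fixed cost; shutting down would lose the full $1507.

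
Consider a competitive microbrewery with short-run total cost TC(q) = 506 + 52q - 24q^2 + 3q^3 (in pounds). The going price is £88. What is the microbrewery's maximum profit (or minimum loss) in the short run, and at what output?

AVC = 52 - 24q + 3q^2; min AVC = £4 at q = 4. Since P = £88 ≥ min AVC, the firm produces.
MC = 52 - 48q + 9q^2. Setting P = MC and taking the root on the rising branch gives q* = 6.
TR = 88·6 = 528. TC = 506 + 96 = 602. Profit = 528 − 602 = -£74.
Shutting down would mean losing the fixed cost of £506, so operating at a loss of £74 is better by £432.

Profit = -£74 at q = 6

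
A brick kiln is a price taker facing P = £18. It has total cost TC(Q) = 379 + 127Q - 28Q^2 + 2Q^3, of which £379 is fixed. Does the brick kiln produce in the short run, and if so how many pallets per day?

Shut down

From TC, MC = TC'(Q) = 127 - 56Q + 6Q^2 and AVC = VC/Q = 127 - 28Q + 2Q^2.
AVC hits its minimum where MC = AVC, at Q = 7, giving min AVC = 127 - 28·7 + 2·7^2 = £29.
P = £18 lies below min AVC = £29; no output level covers variable cost.
The firm minimizes its loss by shutting down and losing only its fixed cost of £379.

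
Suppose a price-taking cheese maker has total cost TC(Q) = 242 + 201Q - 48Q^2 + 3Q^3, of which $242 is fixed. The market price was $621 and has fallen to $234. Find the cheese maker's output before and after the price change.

Output falls from 14 to 11

AVC = 201 - 48Q + 3Q^2, minimized at Q = 8 where min AVC = $9. MC = 201 - 96Q + 9Q^2.
At P = $621 ≥ min AVC, set P = MC on the rising branch: Q = 14.
At P = $234 ≥ min AVC, set P = MC: Q = 11. The firm stays open but cuts output.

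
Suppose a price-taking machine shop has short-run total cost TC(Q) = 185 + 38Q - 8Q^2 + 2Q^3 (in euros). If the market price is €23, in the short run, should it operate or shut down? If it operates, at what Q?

Strip out fixed cost: VC = 38Q - 8Q^2 + 2Q^3. Then AVC = 38 - 8Q + 2Q^2 and MC = 38 - 16Q + 6Q^2.
AVC hits its minimum where MC = AVC, at Q = 2, giving min AVC = 38 - 8·2 + 2·2^2 = €30.
With P < min AVC (€23 < €30), every unit sold adds to the loss.
Best response: produce nothing and absorb the €185 fixed cost.

Shut down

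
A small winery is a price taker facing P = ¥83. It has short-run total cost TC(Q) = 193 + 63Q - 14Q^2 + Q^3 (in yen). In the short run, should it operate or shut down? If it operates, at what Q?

Produce at Q = 10

Strip out fixed cost: VC = 63Q - 14Q^2 + Q^3. Then AVC = 63 - 14Q + Q^2 and MC = 63 - 28Q + 3Q^2.
AVC hits its minimum where MC = AVC, at Q = 7, giving min AVC = 63 - 14·7 + 7^2 = ¥14.
Because ¥83 ≥ ¥14, revenue can cover variable cost; the firm operates.
Solving P = MC: -20 - 28Q + 3Q^2 = 0 ⇒ Q = -2/3 or 10. On the upward-sloping branch, Q* = 10.
Check: AVC at Q = 10 is ¥23 ≤ P, so revenue covers variable cost.
Profit = P·Q − TC = 83·10 − 423 = ¥407.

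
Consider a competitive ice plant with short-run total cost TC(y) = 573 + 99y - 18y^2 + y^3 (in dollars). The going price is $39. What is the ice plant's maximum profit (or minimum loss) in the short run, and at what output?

Profit = -$373 at y = 10

AVC = 99 - 18y + y^2 has its minimum $18 at y = 9; price $39 clears that bar, so the firm operates.
With MC = 99 - 36y + 3y^2, P = MC on the upward-sloping part at y* = 10.
TR = 39·10 = 390. TC = 573 + 190 = 763. Profit = 390 − 763 = -$373.
By producing, the firm covers all variable cost plus $200 of fixed cost; shutting down would lose the full $573.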